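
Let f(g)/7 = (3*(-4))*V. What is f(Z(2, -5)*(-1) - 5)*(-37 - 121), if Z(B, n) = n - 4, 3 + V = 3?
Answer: 0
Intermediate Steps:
V = 0 (V = -3 + 3 = 0)
Z(B, n) = -4 + n
f(g) = 0 (f(g) = 7*((3*(-4))*0) = 7*(-12*0) = 7*0 = 0)
f(Z(2, -5)*(-1) - 5)*(-37 - 121) = 0*(-37 - 121) = 0*(-158) = 0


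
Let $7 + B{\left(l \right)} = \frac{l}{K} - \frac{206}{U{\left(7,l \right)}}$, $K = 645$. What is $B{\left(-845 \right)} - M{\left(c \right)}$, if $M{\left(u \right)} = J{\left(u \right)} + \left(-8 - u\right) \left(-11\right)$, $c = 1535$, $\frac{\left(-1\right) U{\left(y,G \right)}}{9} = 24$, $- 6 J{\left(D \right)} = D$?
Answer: $- \frac{77668685}{4644} \approx -16725.0$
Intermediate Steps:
$J{\left(D \right)} = - \frac{D}{6}$
$U{\left(y,G \right)} = -216$ ($U{\left(y,G \right)} = \left(-9\right) 24 = -216$)
$B{\left(l \right)} = - \frac{653}{108} + \frac{l}{645}$ ($B{\left(l \right)} = -7 + \left(\frac{l}{645} - \frac{206}{-216}\right) = -7 + \left(l \frac{1}{645} - - \frac{103}{108}\right) = -7 + \left(\frac{l}{645} + \frac{103}{108}\right) = -7 + \left(\frac{103}{108} + \frac{l}{645}\right) = - \frac{653}{108} + \frac{l}{645}$)
$M{\left(u \right)} = 88 + \frac{65 u}{6}$ ($M{\left(u \right)} = - \frac{u}{6} + \left(-8 - u\right) \left(-11\right) = - \frac{u}{6} + \left(88 + 11 u\right) = 88 + \frac{65 u}{6}$)
$B{\left(-845 \right)} - M{\left(c \right)} = \left(- \frac{653}{108} + \frac{1}{645} \left(-845\right)\right) - \left(88 + \frac{65}{6} \cdot 1535\right) = \left(- \frac{653}{108} - \frac{169}{129}\right) - \left(88 + \frac{99775}{6}\right) = - \frac{34163}{4644} - \frac{100303}{6} = - \frac{77668685}{4644}$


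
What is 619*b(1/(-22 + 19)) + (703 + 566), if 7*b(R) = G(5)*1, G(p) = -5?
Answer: 5788/7 ≈ 826.86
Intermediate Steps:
b(R) = -5/7 (b(R) = (-5*1)/7 = (⅐)*(-5) = -5/7)
619*b(1/(-22 + 19)) + (703 + 566) = 619*(-5/7) + (703 + 566) = -3095/7 + 1269 = 5788/7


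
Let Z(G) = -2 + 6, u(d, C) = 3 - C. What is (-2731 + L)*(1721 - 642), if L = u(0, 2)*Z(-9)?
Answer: -2942433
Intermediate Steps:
Z(G) = 4
L = 4 (L = (3 - 1*2)*4 = (3 - 2)*4 = 1*4 = 4)
(-2731 + L)*(1721 - 642) = (-2731 + 4)*(1721 - 642) = -2727*1079 = -2942433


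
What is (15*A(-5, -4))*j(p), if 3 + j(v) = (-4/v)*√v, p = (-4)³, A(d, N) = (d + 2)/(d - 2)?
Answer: -135/7 + 45*I/14 ≈ -19.286 + 3.2143*I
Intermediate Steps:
A(d, N) = (2 + d)/(-2 + d)
p = -64
j(v) = -3 - 4/√v (j(v) = -3 + (-4/v)*√v = -3 - 4/√v)
(15*A(-5, -4))*j(p) = (15*((2 - 5)/(-2 - 5)))*(-3 - (-1)*I/2) = (15*(-3/(-7)))*(-3 - (-1)*I/2) = (15*(-⅐*(-3)))*(-3 + I/2) = (15*(3/7))*(-3 + I/2) = 45*(-3 + I/2)/7 = -135/7 + 45*I/14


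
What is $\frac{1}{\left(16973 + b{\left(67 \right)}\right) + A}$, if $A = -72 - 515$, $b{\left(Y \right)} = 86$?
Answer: $\frac{1}{16472} \approx 6.0709 \cdot 10^{-5}$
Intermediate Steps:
$A = -587$ ($A = -72 - 515 = -587$)
$\frac{1}{\left(16973 + b{\left(67 \right)}\right) + A} = \frac{1}{\left(16973 + 86\right) - 587} = \frac{1}{17059 - 587} = \frac{1}{16472}$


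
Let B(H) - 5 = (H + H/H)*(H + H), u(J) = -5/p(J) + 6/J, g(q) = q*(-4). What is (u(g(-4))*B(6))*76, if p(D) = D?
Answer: 1691/4 ≈ 422.75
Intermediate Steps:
g(q) = -4*q
u(J) = 1/J (u(J) = -5/J + 6/J = 1/J)
B(H) = 5 + 2*H*(1 + H) (B(H) = 5 + (H + H/H)*(H + H) = 5 + (H + 1)*(2*H) = 5 + (1 + H)*(2*H) = 5 + 2*H*(1 + H))
(u(g(-4))*B(6))*76 = ((5 + 2*6 + 2*6**2)/((-4*(-4))))*76 = ((5 + 12 + 2*36)/16)*76 = ((5 + 12 + 72)/16)*76 = ((1/16)*89)*76 = (89/16)*76 = 1691/4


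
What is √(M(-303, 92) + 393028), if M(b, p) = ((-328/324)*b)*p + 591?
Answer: √34168971/9 ≈ 649.49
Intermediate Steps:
M(b, p) = 591 - 82*b*p/81 (M(b, p) = ((-328*1/324)*b)*p + 591 = (-82*b/81)*p + 591 = -82*b*p/81 + 591 = 591 - 82*b*p/81)
√(M(-303, 92) + 393028) = √((591 - 82/81*(-303)*92) + 393028) = √((591 + 761944/27) + 393028) = √(777901/27 + 393028) = √(11389657/27) = √34168971/9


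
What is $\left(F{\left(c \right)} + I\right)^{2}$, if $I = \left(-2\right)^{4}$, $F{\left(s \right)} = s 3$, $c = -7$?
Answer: $25$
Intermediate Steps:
$F{\left(s \right)} = 3 s$
$I = 16$
$\left(F{\left(c \right)} + I\right)^{2} = \left(3 \left(-7\right) + 16\right)^{2} = \left(-21 + 16\right)^{2} = \left(-5\right)^{2} = 25$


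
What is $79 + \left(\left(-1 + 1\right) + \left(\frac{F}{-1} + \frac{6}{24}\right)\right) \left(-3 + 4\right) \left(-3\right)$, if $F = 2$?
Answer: $\frac{337}{4} \approx 84.25$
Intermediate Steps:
$79 + \left(\left(-1 + 1\right) + \left(\frac{F}{-1} + \frac{6}{24}\right)\right) \left(-3 + 4\right) \left(-3\right) = 79 + \left(\left(-1 + 1\right) + \left(\frac{2}{-1} + \frac{6}{24}\right)\right) \left(-3 + 4\right) \left(-3\right) = 79 + \left(0 + \left(2 \left(-1\right) + 6 \cdot \frac{1}{24}\right)\right) 1 \left(-3\right) = 79 + \left(0 + \left(-2 + \frac{1}{4}\right)\right) \left(-3\right) = 79 + \left(0 - \frac{7}{4}\right) \left(-3\right) = 79 - - \frac{21}{4} = 79 + \frac{21}{4} = \frac{337}{4}$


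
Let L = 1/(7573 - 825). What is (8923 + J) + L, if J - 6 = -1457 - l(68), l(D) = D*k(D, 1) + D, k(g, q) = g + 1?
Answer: 18300577/6748 ≈ 2712.0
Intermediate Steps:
L = 1/6748 ≈ 0.00014819
k(g, q) = 1 + g
l(D) = D + D*(1 + D) (l(D) = D*(1 + D) + D = D + D*(1 + D))
J = -6211 (J = 6 + (-1457 - 68*(2 + 68)) = 6 + (-1457 - 68*70) = 6 + (-1457 - 1*4760) = 6 + (-1457 - 4760) = 6 - 6217 = -6211)
(8923 + J) + L = (8923 - 6211) + 1/6748 = 2712 + 1/6748 = 18300577/6748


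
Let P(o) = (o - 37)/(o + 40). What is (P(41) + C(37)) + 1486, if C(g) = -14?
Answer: 119236/81 ≈ 1472.0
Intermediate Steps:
P(o) = (-37 + o)/(40 + o)
(P(41) + C(37)) + 1486 = ((-37 + 41)/(40 + 41) - 14) + 1486 = (4/81 - 14) + 1486 = -1130/81 + 1486 = 119236/81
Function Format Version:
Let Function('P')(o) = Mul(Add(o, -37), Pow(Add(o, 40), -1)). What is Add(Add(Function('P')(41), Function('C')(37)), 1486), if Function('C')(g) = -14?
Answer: Rational(119236, 81) ≈ 1472.0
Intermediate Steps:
Function('P')(o) = Mul(Pow(Add(40, o), -1), Add(-37, o)) (Function('P')(o) = Mul(Add(-37, o), Pow(Add(40, o), -1)) = Mul(Pow(Add(40, o), -1), Add(-37, o)))
Add(Add(Function('P')(41), Function('C')(37)), 1486) = Add(Add(Mul(Pow(Add(40, 41), -1), Add(-37, 41)), -14), 1486) = Add(Add(Mul(Pow(81, -1), 4), -14), 1486) = Add(Add(Mul(Rational(1, 81), 4), -14), 1486) = Add(Add(Rational(4, 81), -14), 1486) = Add(Rational(-1130, 81), 1486) = Rational(119236, 81)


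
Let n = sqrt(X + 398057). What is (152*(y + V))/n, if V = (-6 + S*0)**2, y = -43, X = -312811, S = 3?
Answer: -76*sqrt(85246)/6089 ≈ -3.6442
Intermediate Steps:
V = 36 (V = (-6 + 3*0)**2 = (-6 + 0)**2 = (-6)**2 = 36)
n = sqrt(85246) (n = sqrt(-312811 + 398057) = sqrt(85246) ≈ 291.97)
(152*(y + V))/n = (152*(-43 + 36))/(sqrt(85246)) = (152*(-7))*(sqrt(85246)/85246) = -76*sqrt(85246)/6089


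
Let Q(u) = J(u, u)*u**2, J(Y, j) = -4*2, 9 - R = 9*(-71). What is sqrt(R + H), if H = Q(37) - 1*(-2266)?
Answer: I*sqrt(8038) ≈ 89.655*I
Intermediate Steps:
R = 648 (R = 9 - 9*(-71) = 9 - 1*(-639) = 9 + 639 = 648)
J(Y, j) = -8
Q(u) = -8*u**2
H = -8686 (H = -8*37**2 - 1*(-2266) = -8*1369 + 2266 = -10952 + 2266 = -8686)
sqrt(R + H) = sqrt(648 - 8686) = sqrt(-8038) = I*sqrt(8038)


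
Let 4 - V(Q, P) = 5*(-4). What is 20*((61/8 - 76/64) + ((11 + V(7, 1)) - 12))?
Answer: 2355/4 ≈ 588.75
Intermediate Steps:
V(Q, P) = 24 (V(Q, P) = 4 - 5*(-4) = 4 - 1*(-20) = 4 + 20 = 24)
20*((61/8 - 76/64) + ((11 + V(7, 1)) - 12)) = 20*((61/8 - 76/64) + ((11 + 24) - 12)) = 20*((61*(⅛) - 76*1/64) + (35 - 12)) = 20*((61/8 - 19/16) + 23) = 20*(103/16 + 23) = 20*(471/16) = 2355/4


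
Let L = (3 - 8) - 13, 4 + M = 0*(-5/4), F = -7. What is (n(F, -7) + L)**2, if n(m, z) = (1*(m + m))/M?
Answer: 841/4 ≈ 210.25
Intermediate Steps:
M = -4 (M = -4 + 0*(-5/4) = -4 + 0 = -4)
n(m, z) = -m/2 (n(m, z) = (1*(m + m))/(-4) = (1*(2*m))*(-1/4) = (2*m)*(-1/4) = -m/2)
L = -18 (L = -5 - 13 = -18)
(n(F, -7) + L)**2 = (-1/2*(-7) - 18)**2 = (7/2 - 18)**2 = (-29/2)**2 = 841/4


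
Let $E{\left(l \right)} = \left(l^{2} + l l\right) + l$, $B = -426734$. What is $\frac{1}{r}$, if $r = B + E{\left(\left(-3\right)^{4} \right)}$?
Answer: $- \frac{1}{413531} \approx -2.4182 \cdot 10^{-6}$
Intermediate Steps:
$E{\left(l \right)} = l + 2 l^{2}$ ($E{\left(l \right)} = \left(l^{2} + l^{2}\right) + l = 2 l^{2} + l = l + 2 l^{2}$)
$r = -413531$ ($r = -426734 + \left(-3\right)^{4} \left(1 + 2 \left(-3\right)^{4}\right) = -426734 + 81 \left(1 + 2 \cdot 81\right) = -426734 + 81 \left(1 + 162\right) = -426734 + 81 \cdot 163 = -426734 + 13203 = -413531$)
$\frac{1}{r} = \frac{1}{-413531} = - \frac{1}{413531}$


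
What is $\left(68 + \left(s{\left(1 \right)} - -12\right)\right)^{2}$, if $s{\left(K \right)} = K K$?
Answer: $6561$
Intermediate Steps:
$s{\left(K \right)} = K^{2}$
$\left(68 + \left(s{\left(1 \right)} - -12\right)\right)^{2} = \left(68 + \left(1^{2} - -12\right)\right)^{2} = \left(68 + \left(1 + 12\right)\right)^{2} = \left(68 + 13\right)^{2} = 81^{2} = 6561$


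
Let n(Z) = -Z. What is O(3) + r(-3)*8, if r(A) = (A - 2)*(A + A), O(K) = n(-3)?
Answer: 243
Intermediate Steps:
O(K) = 3 (O(K) = -1*(-3) = 3)
r(A) = 2*A*(-2 + A) (r(A) = (-2 + A)*(2*A) = 2*A*(-2 + A))
O(3) + r(-3)*8 = 3 + (2*(-3)*(-2 - 3))*8 = 3 + (2*(-3)*(-5))*8 = 3 + 30*8 = 3 + 240 = 243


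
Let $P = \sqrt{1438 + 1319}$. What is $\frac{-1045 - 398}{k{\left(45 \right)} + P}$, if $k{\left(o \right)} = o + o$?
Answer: $- \frac{3330}{137} + \frac{37 \sqrt{2757}}{137} \approx -10.126$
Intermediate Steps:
$k{\left(o \right)} = 2 o$
$P = \sqrt{2757} \approx 52.507$
$\frac{-1045 - 398}{k{\left(45 \right)} + P} = \frac{-1045 - 398}{2 \cdot 45 + \sqrt{2757}} = - \frac{1443}{90 + \sqrt{2757}}$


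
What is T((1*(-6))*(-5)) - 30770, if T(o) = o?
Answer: -30740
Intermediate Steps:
T((1*(-6))*(-5)) - 30770 = (1*(-6))*(-5) - 30770 = -6*(-5) - 30770 = 30 - 30770 = -30740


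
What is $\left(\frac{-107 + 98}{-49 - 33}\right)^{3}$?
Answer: $\frac{729}{551368} \approx 0.0013222$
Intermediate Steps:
$\left(\frac{-107 + 98}{-49 - 33}\right)^{3} = \left(- \frac{9}{-82}\right)^{3} = \left(\left(-9\right) \left(- \frac{1}{82}\right)\right)^{3} = \left(\frac{9}{82}\right)^{3} = \frac{729}{551368}$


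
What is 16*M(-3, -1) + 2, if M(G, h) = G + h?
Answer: -62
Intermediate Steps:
16*M(-3, -1) + 2 = 16*(-3 - 1) + 2 = 16*(-4) + 2 = -64 + 2 = -62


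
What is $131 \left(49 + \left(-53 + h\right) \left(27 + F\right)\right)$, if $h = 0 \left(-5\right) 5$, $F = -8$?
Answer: $-125498$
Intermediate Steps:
$h = 0$ ($h = 0 \cdot 5 = 0$)
$131 \left(49 + \left(-53 + h\right) \left(27 + F\right)\right) = 131 \left(49 + \left(-53 + 0\right) \left(27 - 8\right)\right) = 131 \left(49 - 1007\right) = 131 \left(-958\right) = -125498$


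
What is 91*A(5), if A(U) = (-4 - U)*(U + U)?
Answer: -8190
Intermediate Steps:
A(U) = 2*U*(-4 - U) (A(U) = (-4 - U)*(2*U) = 2*U*(-4 - U))
91*A(5) = 91*(-2*5*(4 + 5)) = 91*(-2*5*9) = 91*(-90) = -8190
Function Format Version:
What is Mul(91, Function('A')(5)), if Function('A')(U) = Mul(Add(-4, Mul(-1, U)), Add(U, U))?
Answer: -8190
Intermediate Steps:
Function('A')(U) = Mul(2, U, Add(-4, Mul(-1, U))) (Function('A')(U) = Mul(Add(-4, Mul(-1, U)), Mul(2, U)) = Mul(2, U, Add(-4, Mul(-1, U))))
Mul(91, Function('A')(5)) = Mul(91, Mul(-2, 5, Add(4, 5))) = Mul(91, Mul(-2, 5, 9)) = Mul(91, -90) = -8190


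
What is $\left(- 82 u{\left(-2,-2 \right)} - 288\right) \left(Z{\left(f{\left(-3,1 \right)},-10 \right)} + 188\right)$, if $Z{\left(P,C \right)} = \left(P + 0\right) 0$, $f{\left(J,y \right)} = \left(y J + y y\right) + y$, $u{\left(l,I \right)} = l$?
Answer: $-23312$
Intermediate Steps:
$f{\left(J,y \right)} = y + y^{2} + J y$ ($f{\left(J,y \right)} = \left(J y + y^{2}\right) + y = \left(y^{2} + J y\right) + y = y + y^{2} + J y$)
$Z{\left(P,C \right)} = 0$ ($Z{\left(P,C \right)} = P 0 = 0$)
$\left(- 82 u{\left(-2,-2 \right)} - 288\right) \left(Z{\left(f{\left(-3,1 \right)},-10 \right)} + 188\right) = \left(\left(-82\right) \left(-2\right) - 288\right) \left(0 + 188\right) = \left(164 - 288\right) 188 = \left(-124\right) 188 = -23312$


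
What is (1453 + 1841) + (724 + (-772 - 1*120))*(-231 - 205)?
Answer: 76542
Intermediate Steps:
(1453 + 1841) + (724 + (-772 - 1*120))*(-231 - 205) = 3294 + (724 + (-772 - 120))*(-436) = 3294 + (724 - 892)*(-436) = 3294 - 168*(-436) = 3294 + 73248 = 76542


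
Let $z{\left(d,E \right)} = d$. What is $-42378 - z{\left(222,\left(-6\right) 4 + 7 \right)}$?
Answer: $-42600$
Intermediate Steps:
$-42378 - z{\left(222,\left(-6\right) 4 + 7 \right)} = -42378 - 222 = -42600$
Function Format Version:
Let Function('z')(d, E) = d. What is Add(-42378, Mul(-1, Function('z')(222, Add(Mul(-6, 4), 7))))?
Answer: -42600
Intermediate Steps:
Add(-42378, Mul(-1, Function('z')(222, Add(Mul(-6, 4), 7)))) = Add(-42378, Mul(-1, 222)) = Add(-42378, -222) = -42600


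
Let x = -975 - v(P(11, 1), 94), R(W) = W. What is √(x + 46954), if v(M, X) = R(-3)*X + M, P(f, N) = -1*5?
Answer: √46266 ≈ 215.10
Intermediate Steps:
P(f, N) = -5
v(M, X) = M - 3*X (v(M, X) = -3*X + M = M - 3*X)
x = -688 (x = -975 - (-5 - 3*94) = -975 - (-5 - 282) = -975 - 1*(-287) = -975 + 287 = -688)
√(x + 46954) = √(-688 + 46954) = √46266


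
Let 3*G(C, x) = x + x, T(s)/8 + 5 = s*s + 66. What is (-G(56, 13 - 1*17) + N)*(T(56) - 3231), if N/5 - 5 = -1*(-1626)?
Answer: 546849185/3 ≈ 1.8228e+8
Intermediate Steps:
N = 8155 (N = 25 + 5*(-1*(-1626)) = 25 + 5*1626 = 25 + 8130 = 8155)
T(s) = 488 + 8*s**2 (T(s) = -40 + 8*(s*s + 66) = -40 + 8*(s**2 + 66) = -40 + 8*(66 + s**2) = -40 + (528 + 8*s**2) = 488 + 8*s**2)
G(C, x) = 2*x/3 (G(C, x) = (x + x)/3 = (2*x)/3 = 2*x/3)
(-G(56, 13 - 1*17) + N)*(T(56) - 3231) = (-2*(13 - 1*17)/3 + 8155)*((488 + 8*56**2) - 3231) = (-2*(13 - 17)/3 + 8155)*((488 + 8*3136) - 3231) = (-2*(-4)/3 + 8155)*((488 + 25088) - 3231) = (-1*(-8/3) + 8155)*(25576 - 3231) = (8/3 + 8155)*22345 = (24473/3)*22345 = 546849185/3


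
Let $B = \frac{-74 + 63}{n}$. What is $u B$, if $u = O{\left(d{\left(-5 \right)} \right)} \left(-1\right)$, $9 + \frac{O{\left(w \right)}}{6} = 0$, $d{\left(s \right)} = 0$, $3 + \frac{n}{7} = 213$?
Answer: $- \frac{99}{245} \approx -0.40408$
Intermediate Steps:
$n = 1470$ ($n = -21 + 7 \cdot 213 = -21 + 1491 = 1470$)
$O{\left(w \right)} = -54$ ($O{\left(w \right)} = -54 + 6 \cdot 0 = -54 + 0 = -54$)
$B = - \frac{11}{1470}$ ($B = \frac{-74 + 63}{1470} = \left(-11\right) \frac{1}{1470} = - \frac{11}{1470} \approx -0.007483$)
$u = 54$ ($u = \left(-54\right) \left(-1\right) = 54$)
$u B = 54 \left(- \frac{11}{1470}\right) = - \frac{99}{245}$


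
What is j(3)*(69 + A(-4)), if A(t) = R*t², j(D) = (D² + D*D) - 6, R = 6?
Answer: 1980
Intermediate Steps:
j(D) = -6 + 2*D² (j(D) = (D² + D²) - 6 = 2*D² - 6 = -6 + 2*D²)
A(t) = 6*t²
j(3)*(69 + A(-4)) = (-6 + 2*3²)*(69 + 6*(-4)²) = (-6 + 2*9)*(69 + 6*16) = (-6 + 18)*(69 + 96) = 12*165 = 1980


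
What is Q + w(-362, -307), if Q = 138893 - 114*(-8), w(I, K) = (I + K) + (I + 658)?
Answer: 139432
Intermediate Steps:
w(I, K) = 658 + K + 2*I (w(I, K) = (I + K) + (658 + I) = 658 + K + 2*I)
Q = 139805 (Q = 138893 - 1*(-912) = 138893 + 912 = 139805)
Q + w(-362, -307) = 139805 + (658 - 307 + 2*(-362)) = 139805 + (658 - 307 - 724) = 139805 - 373 = 139432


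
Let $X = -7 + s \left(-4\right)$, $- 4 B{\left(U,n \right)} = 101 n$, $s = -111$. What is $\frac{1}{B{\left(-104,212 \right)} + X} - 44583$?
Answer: $- \frac{219170029}{4916} \approx -44583.0$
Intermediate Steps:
$B{\left(U,n \right)} = - \frac{101 n}{4}$
$X = 437$ ($X = -7 - -444 = -7 + 444 = 437$)
$\frac{1}{B{\left(-104,212 \right)} + X} - 44583 = \frac{1}{\left(- \frac{101}{4}\right) 212 + 437} - 44583 = \frac{1}{-5353 + 437} - 44583 = \frac{1}{-4916} - 44583 = - \frac{1}{4916} - 44583 = - \frac{219170029}{4916}$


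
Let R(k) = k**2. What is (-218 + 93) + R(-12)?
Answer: 19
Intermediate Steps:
(-218 + 93) + R(-12) = (-218 + 93) + (-12)**2 = -125 + 144 = 19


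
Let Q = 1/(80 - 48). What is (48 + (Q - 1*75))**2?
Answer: 744769/1024 ≈ 727.31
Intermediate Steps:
Q = 1/32 ≈ 0.031250
(48 + (Q - 1*75))**2 = (48 + (1/32 - 1*75))**2 = (48 + (1/32 - 75))**2 = (48 - 2399/32)**2 = (-863/32)**2 = 744769/1024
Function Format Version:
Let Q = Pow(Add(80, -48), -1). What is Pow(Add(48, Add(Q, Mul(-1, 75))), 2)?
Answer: Rational(744769, 1024) ≈ 727.31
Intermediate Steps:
Q = Rational(1, 32) (Q = Pow(32, -1) = Rational(1, 32) ≈ 0.031250)
Pow(Add(48, Add(Q, Mul(-1, 75))), 2) = Pow(Add(48, Add(Rational(1, 32), Mul(-1, 75))), 2) = Pow(Add(48, Add(Rational(1, 32), -75)), 2) = Pow(Add(48, Rational(-2399, 32)), 2) = Pow(Rational(-863, 32), 2) = Rational(744769, 1024)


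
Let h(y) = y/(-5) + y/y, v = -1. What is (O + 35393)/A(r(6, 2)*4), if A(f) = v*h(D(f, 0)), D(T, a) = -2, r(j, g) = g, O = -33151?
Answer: -11210/7 ≈ -1601.4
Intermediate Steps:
h(y) = 1 - y/5 (h(y) = y*(-1/5) + 1 = -y/5 + 1 = 1 - y/5)
A(f) = -7/5 (A(f) = -(1 - 1/5*(-2)) = -(1 + 2/5) = -1*7/5 = -7/5)
(O + 35393)/A(r(6, 2)*4) = (-33151 + 35393)/(-7/5) = 2242*(-5/7) = -11210/7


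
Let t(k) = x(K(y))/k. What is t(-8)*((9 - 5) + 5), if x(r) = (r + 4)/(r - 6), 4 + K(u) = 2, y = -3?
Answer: 9/32 ≈ 0.28125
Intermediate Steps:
K(u) = -2 (K(u) = -4 + 2 = -2)
x(r) = (4 + r)/(-6 + r)
t(k) = -1/(4*k) (t(k) = ((4 - 2)/(-6 - 2))/k = (2/(-8))/k = (-1/8*2)/k = -1/(4*k))
t(-8)*((9 - 5) + 5) = (-1/4/(-8))*((9 - 5) + 5) = (-1/4*(-1/8))*(4 + 5) = (1/32)*9 = 9/32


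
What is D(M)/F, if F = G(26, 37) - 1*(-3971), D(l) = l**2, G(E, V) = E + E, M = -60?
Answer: 400/447 ≈ 0.89485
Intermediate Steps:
G(E, V) = 2*E
F = 4023 (F = 2*26 - 1*(-3971) = 52 + 3971 = 4023)
D(M)/F = (-60)**2/4023 = 3600*(1/4023) = 400/447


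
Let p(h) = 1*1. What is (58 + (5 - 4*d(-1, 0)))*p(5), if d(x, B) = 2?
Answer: 55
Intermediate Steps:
p(h) = 1
(58 + (5 - 4*d(-1, 0)))*p(5) = (58 + (5 - 4*2))*1 = (58 + (5 - 8))*1 = (58 - 3)*1 = 55*1 = 55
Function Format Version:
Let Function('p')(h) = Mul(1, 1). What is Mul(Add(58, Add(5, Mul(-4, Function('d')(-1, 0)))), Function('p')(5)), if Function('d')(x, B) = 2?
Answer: 55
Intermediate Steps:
Function('p')(h) = 1
Mul(Add(58, Add(5, Mul(-4, Function('d')(-1, 0)))), Function('p')(5)) = Mul(Add(58, Add(5, Mul(-4, 2))), 1) = Mul(Add(58, Add(5, -8)), 1) = Mul(Add(58, -3), 1) = Mul(55, 1) = 55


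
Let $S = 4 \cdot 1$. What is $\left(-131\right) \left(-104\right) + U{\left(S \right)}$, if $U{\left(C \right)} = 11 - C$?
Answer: $13631$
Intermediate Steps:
$S = 4$
$\left(-131\right) \left(-104\right) + U{\left(S \right)} = \left(-131\right) \left(-104\right) + \left(11 - 4\right) = 13624 + \left(11 - 4\right) = 13624 + 7 = 13631$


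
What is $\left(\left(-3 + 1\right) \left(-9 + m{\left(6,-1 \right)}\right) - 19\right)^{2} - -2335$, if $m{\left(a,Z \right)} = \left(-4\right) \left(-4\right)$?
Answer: $3424$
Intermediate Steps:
$m{\left(a,Z \right)} = 16$
$\left(\left(-3 + 1\right) \left(-9 + m{\left(6,-1 \right)}\right) - 19\right)^{2} - -2335 = \left(\left(-3 + 1\right) \left(-9 + 16\right) - 19\right)^{2} - -2335 = \left(\left(-2\right) 7 - 19\right)^{2} + 2335 = \left(-14 - 19\right)^{2} + 2335 = \left(-33\right)^{2} + 2335 = 1089 + 2335 = 3424$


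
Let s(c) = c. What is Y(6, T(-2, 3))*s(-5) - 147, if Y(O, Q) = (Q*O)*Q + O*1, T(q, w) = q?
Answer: -297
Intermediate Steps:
Y(O, Q) = O + O*Q² (Y(O, Q) = (O*Q)*Q + O = O*Q² + O = O + O*Q²)
Y(6, T(-2, 3))*s(-5) - 147 = (6*(1 + (-2)²))*(-5) - 147 = (6*(1 + 4))*(-5) - 147 = (6*5)*(-5) - 147 = 30*(-5) - 147 = -150 - 147 = -297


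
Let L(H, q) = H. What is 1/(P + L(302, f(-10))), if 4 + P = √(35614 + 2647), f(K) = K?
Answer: 298/50543 - √38261/50543 ≈ 0.0020259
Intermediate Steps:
P = -4 + √38261 (P = -4 + √(35614 + 2647) = -4 + √38261 ≈ 191.60)
1/(P + L(302, f(-10))) = 1/((-4 + √38261) + 302) = 1/(298 + √38261)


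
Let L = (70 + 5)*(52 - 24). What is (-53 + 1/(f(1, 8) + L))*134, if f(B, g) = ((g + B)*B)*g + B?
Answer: -15432512/2173 ≈ -7101.9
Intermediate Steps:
f(B, g) = B + B*g*(B + g) (f(B, g) = ((B + g)*B)*g + B = (B*(B + g))*g + B = B*g*(B + g) + B = B + B*g*(B + g))
L = 2100 (L = 75*28 = 2100)
(-53 + 1/(f(1, 8) + L))*134 = (-53 + 1/(1*(1 + 8² + 1*8) + 2100))*134 = (-53 + 1/(1*(1 + 64 + 8) + 2100))*134 = (-53 + 1/(1*73 + 2100))*134 = (-53 + 1/(73 + 2100))*134 = (-53 + 1/2173)*134 = -115168/2173*134 = -15432512/2173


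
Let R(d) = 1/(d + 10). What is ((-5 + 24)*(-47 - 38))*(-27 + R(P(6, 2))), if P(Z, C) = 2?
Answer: 521645/12 ≈ 43470.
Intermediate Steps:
R(d) = 1/(10 + d)
((-5 + 24)*(-47 - 38))*(-27 + R(P(6, 2))) = ((-5 + 24)*(-47 - 38))*(-27 + 1/(10 + 2)) = (19*(-85))*(-27 + 1/12) = -1615*(-27 + 1/12) = -1615*(-323/12) = 521645/12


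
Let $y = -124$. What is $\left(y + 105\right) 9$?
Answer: $-171$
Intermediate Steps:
$\left(y + 105\right) 9 = \left(-124 + 105\right) 9 = \left(-19\right) 9 = -171$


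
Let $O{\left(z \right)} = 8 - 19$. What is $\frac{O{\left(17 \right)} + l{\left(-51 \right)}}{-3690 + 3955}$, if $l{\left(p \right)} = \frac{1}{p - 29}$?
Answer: $- \frac{881}{21200} \approx -0.041557$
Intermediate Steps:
$O{\left(z \right)} = -11$
$l{\left(p \right)} = \frac{1}{-29 + p}$
$\frac{O{\left(17 \right)} + l{\left(-51 \right)}}{-3690 + 3955} = \frac{-11 + \frac{1}{-29 - 51}}{-3690 + 3955} = \frac{-11 + \frac{1}{-80}}{265} = \left(-11 - \frac{1}{80}\right) \frac{1}{265} = \left(- \frac{881}{80}\right) \frac{1}{265} = - \frac{881}{21200}$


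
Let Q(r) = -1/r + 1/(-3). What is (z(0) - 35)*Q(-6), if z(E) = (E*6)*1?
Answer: 35/6 ≈ 5.8333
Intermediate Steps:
Q(r) = -⅓ - 1/r (Q(r) = -1/r + 1*(-⅓) = -1/r - ⅓ = -⅓ - 1/r)
z(E) = 6*E (z(E) = (6*E)*1 = 6*E)
(z(0) - 35)*Q(-6) = (6*0 - 35)*((⅓)*(-3 - 1*(-6))/(-6)) = (0 - 35)*((⅓)*(-⅙)*(-3 + 6)) = -35*(-1)*3/(3*6) = -35*(-⅙) = 35/6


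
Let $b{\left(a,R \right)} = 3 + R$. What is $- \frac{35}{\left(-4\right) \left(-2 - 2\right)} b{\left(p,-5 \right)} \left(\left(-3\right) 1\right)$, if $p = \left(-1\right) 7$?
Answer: $- \frac{105}{8} \approx -13.125$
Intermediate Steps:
$p = -7$
$- \frac{35}{\left(-4\right) \left(-2 - 2\right)} b{\left(p,-5 \right)} \left(\left(-3\right) 1\right) = - \frac{35}{\left(-4\right) \left(-2 - 2\right)} \left(3 - 5\right) \left(\left(-3\right) 1\right) = - \frac{35}{\left(-4\right) \left(-4\right)} \left(-2\right) \left(-3\right) = - \frac{35}{16} \left(-2\right) \left(-3\right) = \left(-35\right) \frac{1}{16} \left(-2\right) \left(-3\right) = \left(- \frac{35}{16}\right) \left(-2\right) \left(-3\right) = \frac{35}{8} \left(-3\right) = - \frac{105}{8}$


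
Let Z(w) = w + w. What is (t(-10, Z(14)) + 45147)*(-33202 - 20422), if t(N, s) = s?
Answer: -2422464200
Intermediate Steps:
Z(w) = 2*w
(t(-10, Z(14)) + 45147)*(-33202 - 20422) = (2*14 + 45147)*(-33202 - 20422) = (28 + 45147)*(-53624) = 45175*(-53624) = -2422464200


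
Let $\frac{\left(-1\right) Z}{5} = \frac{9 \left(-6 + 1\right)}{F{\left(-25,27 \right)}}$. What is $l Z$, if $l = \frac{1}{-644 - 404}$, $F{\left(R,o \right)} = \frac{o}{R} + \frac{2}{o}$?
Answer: $\frac{151875}{711592} \approx 0.21343$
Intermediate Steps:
$F{\left(R,o \right)} = \frac{2}{o} + \frac{o}{R}$
$Z = - \frac{151875}{679}$ ($Z = - 5 \frac{9 \left(-6 + 1\right)}{\frac{2}{27} + \frac{27}{-25}} = - 5 \frac{9 \left(-5\right)}{2 \cdot \frac{1}{27} + 27 \left(- \frac{1}{25}\right)} = - 5 \left(- \frac{45}{\frac{2}{27} - \frac{27}{25}}\right) = - 5 \left(- \frac{45}{- \frac{679}{675}}\right) = - 5 \left(\left(-45\right) \left(- \frac{675}{679}\right)\right) = \left(-5\right) \frac{30375}{679} = - \frac{151875}{679} \approx -223.67$)
$l = - \frac{1}{1048}$ ($l = \frac{1}{-1048} = - \frac{1}{1048} \approx -0.0009542$)
$l Z = \left(- \frac{1}{1048}\right) \left(- \frac{151875}{679}\right) = \frac{151875}{711592}$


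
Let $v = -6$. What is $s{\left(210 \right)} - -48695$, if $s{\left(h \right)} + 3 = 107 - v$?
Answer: $48805$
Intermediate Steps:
$s{\left(h \right)} = 110$ ($s{\left(h \right)} = -3 + \left(107 - -6\right) = -3 + \left(107 + 6\right) = -3 + 113 = 110$)
$s{\left(210 \right)} - -48695 = 110 - -48695 = 110 + 48695 = 48805$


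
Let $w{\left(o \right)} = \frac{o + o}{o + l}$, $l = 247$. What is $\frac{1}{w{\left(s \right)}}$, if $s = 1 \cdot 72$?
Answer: $\frac{319}{144} \approx 2.2153$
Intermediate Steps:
$s = 72$
$w{\left(o \right)} = \frac{2 o}{247 + o}$ ($w{\left(o \right)} = \frac{o + o}{o + 247} = \frac{2 o}{247 + o}$)
$\frac{1}{w{\left(s \right)}} = \frac{1}{2 \cdot 72 \frac{1}{247 + 72}} = \frac{1}{2 \cdot 72 \cdot \frac{1}{319}} = \frac{1}{\frac{144}{319}} = \frac{319}{144}$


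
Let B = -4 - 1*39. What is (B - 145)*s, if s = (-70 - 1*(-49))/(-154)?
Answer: -282/11 ≈ -25.636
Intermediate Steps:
B = -43 (B = -4 - 39 = -43)
s = 3/22 (s = (-70 + 49)*(-1/154) = -21*(-1/154) = 3/22 ≈ 0.13636)
(B - 145)*s = (-43 - 145)*(3/22) = -188*3/22 = -282/11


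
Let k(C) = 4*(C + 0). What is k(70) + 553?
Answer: 833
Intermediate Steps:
k(C) = 4*C
k(70) + 553 = 4*70 + 553 = 280 + 553 = 833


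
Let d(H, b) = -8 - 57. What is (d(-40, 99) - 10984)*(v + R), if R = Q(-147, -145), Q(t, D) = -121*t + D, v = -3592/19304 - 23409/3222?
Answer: -1325329752231/6802 ≈ -1.9484e+8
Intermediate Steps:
d(H, b) = -65
v = -6436955/863854 (v = -3592*1/19304 - 23409*1/3222 = -449/2413 - 2601/358 = -6436955/863854 ≈ -7.4514)
Q(t, D) = D - 121*t
R = 17642 (R = -145 - 121*(-147) = -145 + 17787 = 17642)
(d(-40, 99) - 10984)*(v + R) = (-65 - 10984)*(-6436955/863854 + 17642) = -11049*15233675313/863854 = -1325329752231/6802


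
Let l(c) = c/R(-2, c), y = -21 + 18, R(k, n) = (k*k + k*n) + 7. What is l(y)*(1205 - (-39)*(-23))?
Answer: -924/17 ≈ -54.353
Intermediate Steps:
R(k, n) = 7 + k**2 + k*n (R(k, n) = (k**2 + k*n) + 7 = 7 + k**2 + k*n)
y = -3
l(c) = c/(11 - 2*c) (l(c) = c/(7 + (-2)**2 - 2*c) = c/(7 + 4 - 2*c) = c/(11 - 2*c))
l(y)*(1205 - (-39)*(-23)) = (-3/(11 - 2*(-3)))*(1205 - (-39)*(-23)) = (-3/(11 + 6))*(1205 - 1*897) = (-3/17)*(1205 - 897) = -3*1/17*308 = -3/17*308 = -924/17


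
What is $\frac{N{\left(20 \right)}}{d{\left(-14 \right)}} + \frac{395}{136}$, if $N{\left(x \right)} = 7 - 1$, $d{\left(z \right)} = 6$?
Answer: $\frac{531}{136} \approx 3.9044$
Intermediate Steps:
$N{\left(x \right)} = 6$ ($N{\left(x \right)} = 7 - 1 = 6$)
$\frac{N{\left(20 \right)}}{d{\left(-14 \right)}} + \frac{395}{136} = \frac{6}{6} + \frac{395}{136} = 6 \cdot \frac{1}{6} + 395 \cdot \frac{1}{136} = 1 + \frac{395}{136} = \frac{531}{136}$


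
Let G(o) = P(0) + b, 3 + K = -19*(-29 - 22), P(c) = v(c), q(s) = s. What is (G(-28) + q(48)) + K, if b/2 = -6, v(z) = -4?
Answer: 998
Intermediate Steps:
b = -12 (b = 2*(-6) = -12)
P(c) = -4
K = 966 (K = -3 - 19*(-29 - 22) = -3 - 19*(-51) = -3 + 969 = 966)
G(o) = -16 (G(o) = -4 - 12 = -16)
(G(-28) + q(48)) + K = (-16 + 48) + 966 = 32 + 966 = 998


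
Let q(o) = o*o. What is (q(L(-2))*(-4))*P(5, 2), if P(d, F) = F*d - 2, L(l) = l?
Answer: -128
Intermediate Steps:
P(d, F) = -2 + F*d
q(o) = o²
(q(L(-2))*(-4))*P(5, 2) = ((-2)²*(-4))*(-2 + 2*5) = (4*(-4))*(-2 + 10) = -16*8 = -128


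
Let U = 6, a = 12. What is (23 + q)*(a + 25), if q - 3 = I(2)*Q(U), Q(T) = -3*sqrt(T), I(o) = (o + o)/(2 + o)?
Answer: 962 - 111*sqrt(6) ≈ 690.11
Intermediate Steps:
I(o) = 2*o/(2 + o) (I(o) = (2*o)/(2 + o) = 2*o/(2 + o))
q = 3 - 3*sqrt(6) (q = 3 + (2*2/(2 + 2))*(-3*sqrt(6)) = 3 + (2*2/4)*(-3*sqrt(6)) = 3 + (2*2*(1/4))*(-3*sqrt(6)) = 3 + 1*(-3*sqrt(6)) = 3 - 3*sqrt(6) ≈ -4.3485)
(23 + q)*(a + 25) = (23 + (3 - 3*sqrt(6)))*(12 + 25) = (26 - 3*sqrt(6))*37 = 962 - 111*sqrt(6)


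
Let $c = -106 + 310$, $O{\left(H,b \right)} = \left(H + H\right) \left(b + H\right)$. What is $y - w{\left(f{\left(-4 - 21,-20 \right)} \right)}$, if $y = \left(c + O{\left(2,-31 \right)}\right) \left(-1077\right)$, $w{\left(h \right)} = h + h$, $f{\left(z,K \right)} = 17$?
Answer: $-94810$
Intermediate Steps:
$w{\left(h \right)} = 2 h$
$O{\left(H,b \right)} = 2 H \left(H + b\right)$
$c = 204$
$y = -94776$ ($y = \left(204 + 2 \cdot 2 \left(2 - 31\right)\right) \left(-1077\right) = \left(204 + 2 \cdot 2 \left(-29\right)\right) \left(-1077\right) = \left(204 - 116\right) \left(-1077\right) = 88 \left(-1077\right) = -94776$)
$y - w{\left(f{\left(-4 - 21,-20 \right)} \right)} = -94776 - 2 \cdot 17 = -94776 - 34 = -94810$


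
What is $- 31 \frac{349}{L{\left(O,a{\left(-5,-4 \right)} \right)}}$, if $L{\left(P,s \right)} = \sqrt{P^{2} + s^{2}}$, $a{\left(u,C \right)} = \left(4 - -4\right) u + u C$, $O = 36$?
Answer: $- \frac{10819 \sqrt{106}}{424} \approx -262.71$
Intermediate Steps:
$a{\left(u,C \right)} = 8 u + C u$ ($a{\left(u,C \right)} = \left(4 + 4\right) u + C u = 8 u + C u$)
$- 31 \frac{349}{L{\left(O,a{\left(-5,-4 \right)} \right)}} = - 31 \frac{349}{\sqrt{36^{2} + \left(- 5 \left(8 - 4\right)\right)^{2}}} = - 31 \frac{349}{\sqrt{1296 + \left(\left(-5\right) 4\right)^{2}}} = - 31 \frac{349}{\sqrt{1296 + \left(-20\right)^{2}}} = - 31 \frac{349}{\sqrt{1296 + 400}} = - 31 \frac{349}{\sqrt{1696}} = - 31 \frac{349}{4 \sqrt{106}} = - 31 \cdot 349 \frac{\sqrt{106}}{424} = - 31 \frac{349 \sqrt{106}}{424} = - \frac{10819 \sqrt{106}}{424}$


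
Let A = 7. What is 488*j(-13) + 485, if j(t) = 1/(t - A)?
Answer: 2303/5 ≈ 460.60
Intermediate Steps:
j(t) = 1/(-7 + t) (j(t) = 1/(t - 1*7) = 1/(t - 7) = 1/(-7 + t))
488*j(-13) + 485 = 488/(-7 - 13) + 485 = 488/(-20) + 485 = 488*(-1/20) + 485 = -122/5 + 485 = 2303/5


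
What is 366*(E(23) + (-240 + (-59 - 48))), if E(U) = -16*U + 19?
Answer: -254736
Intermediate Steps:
E(U) = 19 - 16*U
366*(E(23) + (-240 + (-59 - 48))) = 366*((19 - 16*23) + (-240 + (-59 - 48))) = 366*((19 - 368) + (-240 - 107)) = 366*(-349 - 347) = 366*(-696) = -254736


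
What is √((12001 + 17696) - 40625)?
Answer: 4*I*√683 ≈ 104.54*I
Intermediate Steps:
√((12001 + 17696) - 40625) = √(29697 - 40625) = √(-10928) = 4*I*√683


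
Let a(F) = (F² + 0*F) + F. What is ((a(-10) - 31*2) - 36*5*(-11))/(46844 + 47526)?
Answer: 1004/47185 ≈ 0.021278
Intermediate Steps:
a(F) = F + F² (a(F) = (F² + 0) + F = F² + F = F + F²)
((a(-10) - 31*2) - 36*5*(-11))/(46844 + 47526) = ((-10*(1 - 10) - 31*2) - 36*5*(-11))/(46844 + 47526) = ((-10*(-9) - 62) - 180*(-11))/94370 = ((90 - 62) + 1980)*(1/94370) = (28 + 1980)*(1/94370) = 2008*(1/94370) = 1004/47185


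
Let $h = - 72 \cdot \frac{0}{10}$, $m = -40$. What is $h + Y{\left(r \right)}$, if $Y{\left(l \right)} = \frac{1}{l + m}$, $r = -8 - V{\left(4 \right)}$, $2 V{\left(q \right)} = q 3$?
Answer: $- \frac{1}{54} \approx -0.018519$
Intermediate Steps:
$V{\left(q \right)} = \frac{3 q}{2}$ ($V{\left(q \right)} = \frac{q 3}{2} = \frac{3 q}{2}$)
$h = 0$ ($h = - 72 \cdot 0 \cdot \frac{1}{10} = \left(-72\right) 0 = 0$)
$r = -14$ ($r = -8 - \frac{3}{2} \cdot 4 = -8 - 6 = -14$)
$Y{\left(l \right)} = \frac{1}{-40 + l}$ ($Y{\left(l \right)} = \frac{1}{l - 40} = \frac{1}{-40 + l}$)
$h + Y{\left(r \right)} = 0 + \frac{1}{-40 - 14} = 0 + \frac{1}{-54} = 0 - \frac{1}{54} = - \frac{1}{54}$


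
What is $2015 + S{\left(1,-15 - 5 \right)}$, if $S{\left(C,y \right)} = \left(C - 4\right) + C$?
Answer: $2013$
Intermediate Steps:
$S{\left(C,y \right)} = -4 + 2 C$ ($S{\left(C,y \right)} = \left(-4 + C\right) + C = -4 + 2 C$)
$2015 + S{\left(1,-15 - 5 \right)} = 2015 + \left(-4 + 2 \cdot 1\right) = 2015 + \left(-4 + 2\right) = 2015 - 2 = 2013$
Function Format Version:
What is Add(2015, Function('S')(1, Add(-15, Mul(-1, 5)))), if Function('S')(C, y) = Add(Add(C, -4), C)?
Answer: 2013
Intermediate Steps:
Function('S')(C, y) = Add(-4, Mul(2, C)) (Function('S')(C, y) = Add(Add(-4, C), C) = Add(-4, Mul(2, C)))
Add(2015, Function('S')(1, Add(-15, Mul(-1, 5)))) = Add(2015, Add(-4, Mul(2, 1))) = Add(2015, Add(-4, 2)) = Add(2015, -2) = 2013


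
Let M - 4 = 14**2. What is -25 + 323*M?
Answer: 64575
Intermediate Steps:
M = 200 (M = 4 + 14**2 = 4 + 196 = 200)
-25 + 323*M = -25 + 323*200 = -25 + 64600 = 64575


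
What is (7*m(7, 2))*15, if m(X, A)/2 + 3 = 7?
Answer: 840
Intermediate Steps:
m(X, A) = 8 (m(X, A) = -6 + 2*7 = -6 + 14 = 8)
(7*m(7, 2))*15 = (7*8)*15 = 56*15 = 840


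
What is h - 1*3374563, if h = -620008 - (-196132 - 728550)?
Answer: -3069889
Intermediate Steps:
h = 304674 (h = -620008 - 1*(-924682) = -620008 + 924682 = 304674)
h - 1*3374563 = 304674 - 1*3374563 = 304674 - 3374563 = -3069889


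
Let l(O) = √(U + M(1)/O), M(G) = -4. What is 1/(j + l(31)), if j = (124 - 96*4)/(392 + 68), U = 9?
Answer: 9269/140236 + 2645*√341/140236 ≈ 0.41439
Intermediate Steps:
l(O) = √(9 - 4/O)
j = -13/23 (j = (124 - 384)/460 = -260*1/460 = -13/23 ≈ -0.56522)
1/(j + l(31)) = 1/(-13/23 + √(9 - 4/31)) = 1/(-13/23 + √(275/31)) = 1/(-13/23 + 5*√341/31)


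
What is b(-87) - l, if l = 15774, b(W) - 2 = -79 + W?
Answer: -15938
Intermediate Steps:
b(W) = -77 + W (b(W) = 2 + (-79 + W) = -77 + W)
b(-87) - l = (-77 - 87) - 1*15774 = -164 - 15774 = -15938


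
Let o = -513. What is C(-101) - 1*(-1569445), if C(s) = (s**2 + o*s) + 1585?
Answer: 1633044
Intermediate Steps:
C(s) = 1585 + s**2 - 513*s (C(s) = (s**2 - 513*s) + 1585 = 1585 + s**2 - 513*s)
C(-101) - 1*(-1569445) = (1585 + (-101)**2 - 513*(-101)) - 1*(-1569445) = (1585 + 10201 + 51813) + 1569445 = 63599 + 1569445 = 1633044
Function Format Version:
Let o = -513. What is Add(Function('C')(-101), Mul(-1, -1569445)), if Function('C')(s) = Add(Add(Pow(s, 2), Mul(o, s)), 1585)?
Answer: 1633044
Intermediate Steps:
Function('C')(s) = Add(1585, Pow(s, 2), Mul(-513, s)) (Function('C')(s) = Add(Add(Pow(s, 2), Mul(-513, s)), 1585) = Add(1585, Pow(s, 2), Mul(-513, s)))
Add(Function('C')(-101), Mul(-1, -1569445)) = Add(Add(1585, Pow(-101, 2), Mul(-513, -101)), Mul(-1, -1569445)) = Add(Add(1585, 10201, 51813), 1569445) = Add(63599, 1569445) = 1633044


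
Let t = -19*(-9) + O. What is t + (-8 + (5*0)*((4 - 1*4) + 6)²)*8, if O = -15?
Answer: 92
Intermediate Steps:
t = 156 (t = -19*(-9) - 15 = 171 - 15 = 156)
t + (-8 + (5*0)*((4 - 1*4) + 6)²)*8 = 156 + (-8 + (5*0)*((4 - 1*4) + 6)²)*8 = 156 + (-8 + 0*((4 - 4) + 6)²)*8 = 156 + (-8 + 0*(0 + 6)²)*8 = 156 + (-8 + 0*6²)*8 = 156 + (-8 + 0*36)*8 = 156 + (-8 + 0)*8 = 156 - 8*8 = 156 - 64 = 92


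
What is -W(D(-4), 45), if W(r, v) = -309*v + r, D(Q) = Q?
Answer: 13909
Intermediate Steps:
W(r, v) = r - 309*v
-W(D(-4), 45) = -(-4 - 309*45) = -(-4 - 13905) = -1*(-13909) = 13909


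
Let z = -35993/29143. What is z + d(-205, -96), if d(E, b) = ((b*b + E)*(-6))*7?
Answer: -11029554059/29143 ≈ -3.7846e+5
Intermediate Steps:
d(E, b) = -42*E - 42*b**2 (d(E, b) = ((b**2 + E)*(-6))*7 = ((E + b**2)*(-6))*7 = (-6*E - 6*b**2)*7 = -42*E - 42*b**2)
z = -35993/29143 (z = -35993*1/29143 = -35993/29143 ≈ -1.2350)
z + d(-205, -96) = -35993/29143 + (-42*(-205) - 42*(-96)**2) = -35993/29143 + (8610 - 42*9216) = -35993/29143 + (8610 - 387072) = -35993/29143 - 378462 = -11029554059/29143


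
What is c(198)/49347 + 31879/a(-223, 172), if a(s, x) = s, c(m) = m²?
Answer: -173821169/1222709 ≈ -142.16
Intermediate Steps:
c(198)/49347 + 31879/a(-223, 172) = 198²/49347 + 31879/(-223) = 39204*(1/49347) + 31879*(-1/223) = 4356/5483 - 31879/223 = -173821169/1222709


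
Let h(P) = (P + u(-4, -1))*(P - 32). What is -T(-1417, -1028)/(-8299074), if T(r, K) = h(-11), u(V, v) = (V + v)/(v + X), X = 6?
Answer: 86/1383179 ≈ 6.2176e-5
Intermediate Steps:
u(V, v) = (V + v)/(6 + v) (u(V, v) = (V + v)/(v + 6) = (V + v)/(6 + v))
h(P) = (-1 + P)*(-32 + P) (h(P) = (P + (-4 - 1)/(6 - 1))*(P - 32) = (P - 5/5)*(-32 + P) = (P + (⅕)*(-5))*(-32 + P) = (P - 1)*(-32 + P) = (-1 + P)*(-32 + P))
T(r, K) = 516 (T(r, K) = 32 + (-11)² - 33*(-11) = 32 + 121 + 363 = 516)
-T(-1417, -1028)/(-8299074) = -516/(-8299074) = -516*(-1)/8299074 = -1*(-86/1383179) = 86/1383179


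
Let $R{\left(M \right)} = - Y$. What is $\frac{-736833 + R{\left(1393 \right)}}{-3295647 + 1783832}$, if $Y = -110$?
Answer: $\frac{736723}{1511815} \approx 0.48731$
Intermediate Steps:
$R{\left(M \right)} = 110$ ($R{\left(M \right)} = \left(-1\right) \left(-110\right) = 110$)
$\frac{-736833 + R{\left(1393 \right)}}{-3295647 + 1783832} = \frac{-736833 + 110}{-3295647 + 1783832} = - \frac{736723}{-1511815} = \left(-736723\right) \left(- \frac{1}{1511815}\right) = \frac{736723}{1511815}$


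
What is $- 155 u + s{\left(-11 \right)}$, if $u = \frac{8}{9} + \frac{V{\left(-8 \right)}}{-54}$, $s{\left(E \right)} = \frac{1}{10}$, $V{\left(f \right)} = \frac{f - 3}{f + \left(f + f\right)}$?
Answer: $- \frac{883627}{6480} \approx -136.36$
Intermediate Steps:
$V{\left(f \right)} = \frac{-3 + f}{3 f}$ ($V{\left(f \right)} = \frac{-3 + f}{f + 2 f} = \frac{-3 + f}{3 f}$)
$s{\left(E \right)} = \frac{1}{10}$
$u = \frac{1141}{1296}$ ($u = \frac{8}{9} + \frac{\frac{1}{3} \frac{1}{-8} \left(-3 - 8\right)}{-54} = 8 \cdot \frac{1}{9} + \frac{1}{3} \left(- \frac{1}{8}\right) \left(-11\right) \left(- \frac{1}{54}\right) = \frac{8}{9} + \frac{11}{24} \left(- \frac{1}{54}\right) = \frac{8}{9} - \frac{11}{1296} = \frac{1141}{1296} \approx 0.8804$)
$- 155 u + s{\left(-11 \right)} = \left(-155\right) \frac{1141}{1296} + \frac{1}{10} = - \frac{176855}{1296} + \frac{1}{10} = - \frac{883627}{6480}$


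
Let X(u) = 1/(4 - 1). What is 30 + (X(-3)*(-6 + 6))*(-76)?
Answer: 30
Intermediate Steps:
X(u) = ⅓ (X(u) = 1/3 = ⅓)
30 + (X(-3)*(-6 + 6))*(-76) = 30 + ((-6 + 6)/3)*(-76) = 30 + ((⅓)*0)*(-76) = 30 + 0*(-76) = 30 + 0 = 30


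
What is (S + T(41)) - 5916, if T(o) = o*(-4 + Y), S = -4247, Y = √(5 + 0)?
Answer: -10327 + 41*√5 ≈ -10235.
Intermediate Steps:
Y = √5 ≈ 2.2361
T(o) = o*(-4 + √5)
(S + T(41)) - 5916 = (-4247 + 41*(-4 + √5)) - 5916 = (-4247 + (-164 + 41*√5)) - 5916 = (-4411 + 41*√5) - 5916 = -10327 + 41*√5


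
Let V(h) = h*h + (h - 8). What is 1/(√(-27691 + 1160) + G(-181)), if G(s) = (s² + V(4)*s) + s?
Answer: -I/(√26531 - 30408*I) ≈ 3.2885e-5 - 1.7615e-7*I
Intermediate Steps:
V(h) = -8 + h + h² (V(h) = h² + (-8 + h) = -8 + h + h²)
G(s) = s² + 13*s (G(s) = (s² + (-8 + 4 + 4²)*s) + s = (s² + (-8 + 4 + 16)*s) + s = (s² + 12*s) + s = s² + 13*s)
1/(√(-27691 + 1160) + G(-181)) = 1/(√(-27691 + 1160) - 181*(13 - 181)) = 1/(√(-26531) - 181*(-168)) = 1/(I*√26531 + 30408) = 1/(30408 + I*√26531)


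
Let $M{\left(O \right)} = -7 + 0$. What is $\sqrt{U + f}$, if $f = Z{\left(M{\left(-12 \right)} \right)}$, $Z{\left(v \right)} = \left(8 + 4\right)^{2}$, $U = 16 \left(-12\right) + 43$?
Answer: $i \sqrt{5} \approx 2.2361 i$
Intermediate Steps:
$U = -149$ ($U = -192 + 43 = -149$)
$M{\left(O \right)} = -7$
$Z{\left(v \right)} = 144$ ($Z{\left(v \right)} = 12^{2} = 144$)
$f = 144$
$\sqrt{U + f} = \sqrt{-149 + 144} = \sqrt{-5} = i \sqrt{5}$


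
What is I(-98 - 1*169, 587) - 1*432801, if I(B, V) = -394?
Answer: -433195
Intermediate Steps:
I(-98 - 1*169, 587) - 1*432801 = -394 - 1*432801 = -394 - 432801 = -433195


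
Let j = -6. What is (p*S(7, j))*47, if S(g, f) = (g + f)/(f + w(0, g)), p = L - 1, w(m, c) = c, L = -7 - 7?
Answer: -705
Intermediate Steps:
L = -14
p = -15 (p = -14 - 1 = -15)
S(g, f) = 1 (S(g, f) = (g + f)/(f + g) = (f + g)/(f + g) = 1)
(p*S(7, j))*47 = -15*1*47 = -15*47 = -705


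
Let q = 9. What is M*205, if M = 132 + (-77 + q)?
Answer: 13120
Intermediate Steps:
M = 64 (M = 132 + (-77 + 9) = 132 - 68 = 64)
M*205 = 64*205 = 13120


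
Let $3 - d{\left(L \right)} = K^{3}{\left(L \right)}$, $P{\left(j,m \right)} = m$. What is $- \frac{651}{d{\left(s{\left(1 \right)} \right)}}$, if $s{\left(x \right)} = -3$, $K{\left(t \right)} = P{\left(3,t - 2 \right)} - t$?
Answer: $- \frac{651}{11} \approx -59.182$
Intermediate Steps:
$K{\left(t \right)} = -2$ ($K{\left(t \right)} = \left(t - 2\right) - t = \left(-2 + t\right) - t = -2$)
$d{\left(L \right)} = 11$ ($d{\left(L \right)} = 3 - \left(-2\right)^{3} = 3 - -8 = 3 + 8 = 11$)
$- \frac{651}{d{\left(s{\left(1 \right)} \right)}} = - \frac{651}{11}$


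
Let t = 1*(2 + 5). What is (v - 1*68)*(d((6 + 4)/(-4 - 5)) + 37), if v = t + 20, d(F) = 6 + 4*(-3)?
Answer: -1271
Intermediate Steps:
t = 7 (t = 1*7 = 7)
d(F) = -6 (d(F) = 6 - 12 = -6)
v = 27 (v = 7 + 20 = 27)
(v - 1*68)*(d((6 + 4)/(-4 - 5)) + 37) = (27 - 1*68)*(-6 + 37) = (27 - 68)*31 = -41*31 = -1271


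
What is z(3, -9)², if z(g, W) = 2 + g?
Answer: 25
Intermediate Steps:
z(3, -9)² = (2 + 3)² = 5² = 25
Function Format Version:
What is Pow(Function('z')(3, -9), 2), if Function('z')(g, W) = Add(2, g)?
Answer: 25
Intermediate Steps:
Pow(Function('z')(3, -9), 2) = Pow(Add(2, 3), 2) = Pow(5, 2) = 25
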